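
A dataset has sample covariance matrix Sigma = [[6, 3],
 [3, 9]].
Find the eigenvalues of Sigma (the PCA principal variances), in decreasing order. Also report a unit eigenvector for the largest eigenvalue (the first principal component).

Step 1 — characteristic polynomial of 2×2 Sigma:
  det(Sigma - λI) = λ² - trace · λ + det = 0.
  trace = 6 + 9 = 15, det = 6·9 - (3)² = 45.
Step 2 — discriminant:
  Δ = trace² - 4·det = 225 - 180 = 45.
Step 3 — eigenvalues:
  λ = (trace ± √Δ)/2 = (15 ± 6.7082)/2,
  λ_1 = 10.8541,  λ_2 = 4.1459.

Step 4 — unit eigenvector for λ_1: solve (Sigma - λ_1 I)v = 0. First row:
  (6 - 10.8541)·v_x + (3)·v_y = 0, i.e. (-4.8541)·v_x + (3)·v_y = 0,
  so v ∝ (b, λ_1 - a) = (3, 4.8541) = u.
  ||u|| = √((3)² + (4.8541)²) = √(32.5623) ≈ 5.7063,
  v_1 = u/||u|| ≈ (0.5257, 0.8507) (||v_1|| = 1).

λ_1 = 10.8541,  λ_2 = 4.1459;  v_1 ≈ (0.5257, 0.8507)


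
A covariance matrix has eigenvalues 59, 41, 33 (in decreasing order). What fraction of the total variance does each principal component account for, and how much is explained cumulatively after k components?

Step 1 — total variance = trace(Sigma) = Σ λ_i = 59 + 41 + 33 = 133.

Step 2 — fraction explained by component i = λ_i / Σ λ:
  PC1: 59/133 = 0.4436
  PC2: 41/133 = 0.3083
  PC3: 33/133 = 0.2481

Step 3 — cumulative fraction after k components = (λ_1 + ... + λ_k) / Σ λ:
  k = 1: 59/133 = 0.4436
  k = 2: (59 + 41)/133 = 100/133 = 0.7519
  k = 3: (59 + 41 + 33)/133 = 133/133 = 1

Summary (fraction, with percent):

explained: PC1 0.4436 (44.36%), PC2 0.3083 (30.83%), PC3 0.2481 (24.81%);  cumulative: 0.4436, 0.7519, 1


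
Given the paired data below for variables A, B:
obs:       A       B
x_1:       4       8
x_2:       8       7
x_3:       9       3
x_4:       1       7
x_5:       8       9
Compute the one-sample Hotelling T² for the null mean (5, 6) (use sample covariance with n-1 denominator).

Step 1 — sample mean vector:
  mean(A) = (4 + 8 + 9 + 1 + 8) / 5 = 30/5 = 6
  mean(B) = (8 + 7 + 3 + 7 + 9) / 5 = 34/5 = 6.8
  x̄ = (6, 6.8),  deviation x̄ - mu_0 = (6, 6.8) - (5, 6) = (1, 0.8).

Step 2 — sample covariance matrix, S[i,j] = (1/(n-1)) · Σ_k (x_{k,i} - mean_i) · (x_{k,j} - mean_j), divisor n-1 = 4:
  S[A,A] = ((-2)·(-2) + (2)·(2) + (3)·(3) + (-5)·(-5) + (2)·(2)) / 4 = 46/4 = 11.5
  S[A,B] = ((-2)·(1.2) + (2)·(0.2) + (3)·(-3.8) + (-5)·(0.2) + (2)·(2.2)) / 4 = -10/4 = -2.5
  S[B,B] = ((1.2)·(1.2) + (0.2)·(0.2) + (-3.8)·(-3.8) + (0.2)·(0.2) + (2.2)·(2.2)) / 4 = 20.8/4 = 5.2
  S = [[11.5, -2.5],
 [-2.5, 5.2]].

Step 3 — invert S. det(S) = 11.5·5.2 - (-2.5)² = 53.55.
  S^{-1} = (1/det) · [[d, -b], [-b, a]] = [[0.0971, 0.0467],
 [0.0467, 0.2148]].

Step 4 — quadratic form (x̄ - mu_0)^T · S^{-1} · (x̄ - mu_0):
  S^{-1} · (x̄ - mu_0) = (0.1345, 0.2185),
  (x̄ - mu_0)^T · [...] = (1)·(0.1345) + (0.8)·(0.2185) = 0.3092.

Step 5 — scale by n: T² = 5 · 0.3092 = 1.5462.

T² ≈ 1.5462


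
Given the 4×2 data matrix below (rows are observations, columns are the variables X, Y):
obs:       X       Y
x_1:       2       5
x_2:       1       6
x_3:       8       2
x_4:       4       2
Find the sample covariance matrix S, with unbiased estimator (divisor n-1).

Step 1 — column means:
  mean(X) = (2 + 1 + 8 + 4) / 4 = 15/4 = 3.75
  mean(Y) = (5 + 6 + 2 + 2) / 4 = 15/4 = 3.75

Step 2 — sample covariance S[i,j] = (1/(n-1)) · Σ_k (x_{k,i} - mean_i) · (x_{k,j} - mean_j), with n-1 = 3.
  S[X,X] = ((-1.75)·(-1.75) + (-2.75)·(-2.75) + (4.25)·(4.25) + (0.25)·(0.25)) / 3 = 28.75/3 = 9.5833
  S[X,Y] = ((-1.75)·(1.25) + (-2.75)·(2.25) + (4.25)·(-1.75) + (0.25)·(-1.75)) / 3 = -16.25/3 = -5.4167
  S[Y,Y] = ((1.25)·(1.25) + (2.25)·(2.25) + (-1.75)·(-1.75) + (-1.75)·(-1.75)) / 3 = 12.75/3 = 4.25

S is symmetric (S[j,i] = S[i,j]). Assembling:

S = [[9.5833, -5.4167],
 [-5.4167, 4.25]]


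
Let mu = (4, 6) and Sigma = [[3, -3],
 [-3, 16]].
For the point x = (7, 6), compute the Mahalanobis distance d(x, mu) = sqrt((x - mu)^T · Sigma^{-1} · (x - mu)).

Step 1 — centre the observation: (x - mu) = (3, 0).

Step 2 — invert Sigma. det(Sigma) = 3·16 - (-3)² = 39.
  Sigma^{-1} = (1/det) · [[d, -b], [-b, a]] = [[0.4103, 0.0769],
 [0.0769, 0.0769]].

Step 3 — form the quadratic (x - mu)^T · Sigma^{-1} · (x - mu):
  Sigma^{-1} · (x - mu) = (1.2308, 0.2308).
  (x - mu)^T · [Sigma^{-1} · (x - mu)] = (3)·(1.2308) + (0)·(0.2308) = 3.6923.

Step 4 — take square root: d = √(3.6923) ≈ 1.9215.

d(x, mu) = √(3.6923) ≈ 1.9215


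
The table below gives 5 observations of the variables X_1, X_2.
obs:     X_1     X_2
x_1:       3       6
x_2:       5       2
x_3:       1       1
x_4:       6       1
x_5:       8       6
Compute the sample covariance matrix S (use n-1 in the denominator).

Step 1 — column means:
  mean(X_1) = (3 + 5 + 1 + 6 + 8) / 5 = 23/5 = 4.6
  mean(X_2) = (6 + 2 + 1 + 1 + 6) / 5 = 16/5 = 3.2

Step 2 — sample covariance S[i,j] = (1/(n-1)) · Σ_k (x_{k,i} - mean_i) · (x_{k,j} - mean_j), with n-1 = 4.
  S[X_1,X_1] = ((-1.6)·(-1.6) + (0.4)·(0.4) + (-3.6)·(-3.6) + (1.4)·(1.4) + (3.4)·(3.4)) / 4 = 29.2/4 = 7.3
  S[X_1,X_2] = ((-1.6)·(2.8) + (0.4)·(-1.2) + (-3.6)·(-2.2) + (1.4)·(-2.2) + (3.4)·(2.8)) / 4 = 9.4/4 = 2.35
  S[X_2,X_2] = ((2.8)·(2.8) + (-1.2)·(-1.2) + (-2.2)·(-2.2) + (-2.2)·(-2.2) + (2.8)·(2.8)) / 4 = 26.8/4 = 6.7

S is symmetric (S[j,i] = S[i,j]). Assembling:

S = [[7.3, 2.35],
 [2.35, 6.7]]


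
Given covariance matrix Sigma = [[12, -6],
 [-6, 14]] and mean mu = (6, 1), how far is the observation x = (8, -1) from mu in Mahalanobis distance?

Step 1 — centre the observation: (x - mu) = (2, -2).

Step 2 — invert Sigma. det(Sigma) = 12·14 - (-6)² = 132.
  Sigma^{-1} = (1/det) · [[d, -b], [-b, a]] = [[0.1061, 0.0455],
 [0.0455, 0.0909]].

Step 3 — form the quadratic (x - mu)^T · Sigma^{-1} · (x - mu):
  Sigma^{-1} · (x - mu) = (0.1212, -0.0909).
  (x - mu)^T · [Sigma^{-1} · (x - mu)] = (2)·(0.1212) + (-2)·(-0.0909) = 0.4242.

Step 4 — take square root: d = √(0.4242) ≈ 0.6513.

d(x, mu) = √(0.4242) ≈ 0.6513


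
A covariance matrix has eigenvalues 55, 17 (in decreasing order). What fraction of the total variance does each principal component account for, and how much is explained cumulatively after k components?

Step 1 — total variance = trace(Sigma) = Σ λ_i = 55 + 17 = 72.

Step 2 — fraction explained by component i = λ_i / Σ λ:
  PC1: 55/72 = 0.7639
  PC2: 17/72 = 0.2361

Step 3 — cumulative fraction after k components = (λ_1 + ... + λ_k) / Σ λ:
  k = 1: 55/72 = 0.7639
  k = 2: (55 + 17)/72 = 72/72 = 1

Summary (fraction, with percent):

explained: PC1 0.7639 (76.39%), PC2 0.2361 (23.61%);  cumulative: 0.7639, 1


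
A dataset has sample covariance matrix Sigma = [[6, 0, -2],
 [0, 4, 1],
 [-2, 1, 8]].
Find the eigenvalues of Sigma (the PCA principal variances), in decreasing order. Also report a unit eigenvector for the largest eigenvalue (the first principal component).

Step 1 — characteristic polynomial p(λ) = det(λI - Sigma) = λ³ - tr·λ² + c_1·λ - det, where tr = trace, c_1 = sum of the principal 2×2 minors, det = det(Sigma):
  tr = 6 + 4 + 8 = 18,
  c_1 = (6·4 - (0)²) + (6·8 - (-2)²) + (4·8 - (1)²) = 24 + 44 + 31 = 99,
  det = 6·(4·8 - (1)²) - (0)·((0)·8 - (1)·(-2)) + (-2)·((0)·(1) - 4·(-2)) = 6·(31) - (0)·(2) + (-2)·(8) = 170.
  So p(λ) = λ³ - 18λ² + 99λ - 170.
Step 2 — look for an integer root (rational root theorem: any rational root is an integer divisor of 170). Testing λ = 5:
  p(5) = 125 - 450 + 495 - 170 = 0  ✓
  Dividing out (λ - 5): p(λ) = (λ - 5)(λ² - 13λ + 34).
Step 3 — remaining eigenvalues from the quadratic λ² - 13λ + 34 = 0:
  Δ = 13² - 4·34 = 169 - 136 = 33,  λ = (13 ± √33)/2 = (13 ± 5.7446)/2 ≈ 9.3723 or 3.6277.
  Sorted: λ_1 = 9.3723,  λ_2 = 5,  λ_3 = 3.6277  (check: sum = 18 = tr ✓).

Step 4 — unit eigenvector for λ_1 ≈ 9.3723: v spans the null space of (Sigma - λ_1 I), whose rows are
  r_1 = (-3.3723, 0, -2),  r_2 = (0, -5.3723, 1),  r_3 = (-2, 1, -1.3723).
  v is orthogonal to every row, so take v ∝ r_1 × r_2 = ((0)·(1) - (-2)·(-5.3723), (-2)·(0) - (-3.3723)·(1), (-3.3723)·(-5.3723) - (0)·(0)) ≈ (-10.7446, 3.3723, 18.1168).
  Rescale (multiply by -1 so the first nonzero entry is positive): u = (10.7446, -3.3723, -18.1168).
  ||u|| = √((10.7446)² + (-3.3723)² + (-18.1168)²) = √(455.0379) ≈ 21.3316,  v_1 = u/||u|| ≈ (0.5037, -0.1581, -0.8493) (||v_1|| = 1).

λ_1 = 9.3723,  λ_2 = 5,  λ_3 = 3.6277;  v_1 ≈ (0.5037, -0.1581, -0.8493)


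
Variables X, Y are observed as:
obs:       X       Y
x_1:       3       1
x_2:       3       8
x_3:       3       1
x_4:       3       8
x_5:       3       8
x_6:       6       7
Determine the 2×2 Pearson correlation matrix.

Step 1 — column means:
  mean(X) = (3 + 3 + 3 + 3 + 3 + 6) / 6 = 21/6 = 3.5
  mean(Y) = (1 + 8 + 1 + 8 + 8 + 7) / 6 = 33/6 = 5.5

Step 2 — sample variances and covariances s[i,j] = (1/(n-1)) · Σ_k (x_{k,i} - mean_i) · (x_{k,j} - mean_j), with n-1 = 5:
  s[X,X] = ((-0.5)·(-0.5) + (-0.5)·(-0.5) + (-0.5)·(-0.5) + (-0.5)·(-0.5) + (-0.5)·(-0.5) + (2.5)·(2.5)) / 5 = 7.5/5 = 1.5
  s[X,Y] = ((-0.5)·(-4.5) + (-0.5)·(2.5) + (-0.5)·(-4.5) + (-0.5)·(2.5) + (-0.5)·(2.5) + (2.5)·(1.5)) / 5 = 4.5/5 = 0.9
  s[Y,Y] = ((-4.5)·(-4.5) + (2.5)·(2.5) + (-4.5)·(-4.5) + (2.5)·(2.5) + (2.5)·(2.5) + (1.5)·(1.5)) / 5 = 61.5/5 = 12.3
  Sample standard deviations s_i = √(s[i,i]):
  s(X) = √(1.5) = 1.2247
  s(Y) = √(12.3) = 3.5071

Step 3 — r_{ij} = s_{ij} / (s_i · s_j):
  r[X,X] = 1 (diagonal).
  r[X,Y] = 0.9 / (1.2247 · 3.5071) = 0.9 / 4.2953 = 0.2095
  r[Y,Y] = 1 (diagonal).

R is symmetric with unit diagonal. Assembling:

R = [[1, 0.2095],
 [0.2095, 1]]


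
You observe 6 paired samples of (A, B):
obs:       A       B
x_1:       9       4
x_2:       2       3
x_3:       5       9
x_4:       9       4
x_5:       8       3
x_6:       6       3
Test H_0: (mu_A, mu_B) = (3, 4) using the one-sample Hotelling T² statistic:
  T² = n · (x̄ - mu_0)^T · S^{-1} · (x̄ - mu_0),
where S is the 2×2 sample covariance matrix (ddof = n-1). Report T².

Step 1 — sample mean vector:
  mean(A) = (9 + 2 + 5 + 9 + 8 + 6) / 6 = 39/6 = 6.5
  mean(B) = (4 + 3 + 9 + 4 + 3 + 3) / 6 = 26/6 = 4.3333
  x̄ = (6.5, 4.3333),  deviation x̄ - mu_0 = (6.5, 4.3333) - (3, 4) = (3.5, 0.3333).

Step 2 — sample covariance matrix, S[i,j] = (1/(n-1)) · Σ_k (x_{k,i} - mean_i) · (x_{k,j} - mean_j), divisor n-1 = 5:
  S[A,A] = ((2.5)·(2.5) + (-4.5)·(-4.5) + (-1.5)·(-1.5) + (2.5)·(2.5) + (1.5)·(1.5) + (-0.5)·(-0.5)) / 5 = 37.5/5 = 7.5
  S[A,B] = ((2.5)·(-0.3333) + (-4.5)·(-1.3333) + (-1.5)·(4.6667) + (2.5)·(-0.3333) + (1.5)·(-1.3333) + (-0.5)·(-1.3333)) / 5 = -4/5 = -0.8
  S[B,B] = ((-0.3333)·(-0.3333) + (-1.3333)·(-1.3333) + (4.6667)·(4.6667) + (-0.3333)·(-0.3333) + (-1.3333)·(-1.3333) + (-1.3333)·(-1.3333)) / 5 = 27.3333/5 = 5.4667
  S = [[7.5, -0.8],
 [-0.8, 5.4667]].

Step 3 — invert S. det(S) = 7.5·5.4667 - (-0.8)² = 40.36.
  S^{-1} = (1/det) · [[d, -b], [-b, a]] = [[0.1354, 0.0198],
 [0.0198, 0.1858]].

Step 4 — quadratic form (x̄ - mu_0)^T · S^{-1} · (x̄ - mu_0):
  S^{-1} · (x̄ - mu_0) = (0.4807, 0.1313),
  (x̄ - mu_0)^T · [...] = (3.5)·(0.4807) + (0.3333)·(0.1313) = 1.7261.

Step 5 — scale by n: T² = 6 · 1.7261 = 10.3568.

T² ≈ 10.3568


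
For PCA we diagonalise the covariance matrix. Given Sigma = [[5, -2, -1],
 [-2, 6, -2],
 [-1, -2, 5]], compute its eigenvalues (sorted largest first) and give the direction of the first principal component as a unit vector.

Step 1 — characteristic polynomial p(λ) = det(λI - Sigma) = λ³ - tr·λ² + c_1·λ - det, where tr = trace, c_1 = sum of the principal 2×2 minors, det = det(Sigma):
  tr = 5 + 6 + 5 = 16,
  c_1 = (5·6 - (-2)²) + (5·5 - (-1)²) + (6·5 - (-2)²) = 26 + 24 + 26 = 76,
  det = 5·(6·5 - (-2)²) - (-2)·((-2)·5 - (-2)·(-1)) + (-1)·((-2)·(-2) - 6·(-1)) = 5·(26) - (-2)·(-12) + (-1)·(10) = 96.
  So p(λ) = λ³ - 16λ² + 76λ - 96.
Step 2 — look for an integer root (rational root theorem: any rational root is an integer divisor of 96). Testing λ = 2:
  p(2) = 8 - 64 + 152 - 96 = 0  ✓
  Dividing out (λ - 2): p(λ) = (λ - 2)(λ² - 14λ + 48).
Step 3 — remaining eigenvalues from the quadratic λ² - 14λ + 48 = 0:
  Δ = 14² - 4·48 = 196 - 192 = 4,  λ = (14 ± √4)/2 = (14 ± 2)/2 = 8 or 6.
  Sorted: λ_1 = 8,  λ_2 = 6,  λ_3 = 2  (check: sum = 16 = tr ✓).

Step 4 — unit eigenvector for λ_1 = 8: v spans the null space of (Sigma - λ_1 I), whose rows are
  r_1 = (-3, -2, -1),  r_2 = (-2, -2, -2),  r_3 = (-1, -2, -3).
  v is orthogonal to every row, so take v ∝ r_1 × r_2 = ((-2)·(-2) - (-1)·(-2), (-1)·(-2) - (-3)·(-2), (-3)·(-2) - (-2)·(-2)) = (2, -4, 2).
  Rescale (divide by 2): u = (1, -2, 1).
  ||u|| = √((1)² + (-2)² + (1)²) = √(6) ≈ 2.4495,  v_1 = u/||u|| ≈ (0.4082, -0.8165, 0.4082) (||v_1|| = 1).

λ_1 = 8,  λ_2 = 6,  λ_3 = 2;  v_1 ≈ (0.4082, -0.8165, 0.4082)


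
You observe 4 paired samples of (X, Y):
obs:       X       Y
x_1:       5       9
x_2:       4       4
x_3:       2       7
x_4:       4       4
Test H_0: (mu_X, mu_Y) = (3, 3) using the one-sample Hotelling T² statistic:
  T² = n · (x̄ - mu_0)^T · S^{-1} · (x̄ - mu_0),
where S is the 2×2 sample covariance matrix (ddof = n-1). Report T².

Step 1 — sample mean vector:
  mean(X) = (5 + 4 + 2 + 4) / 4 = 15/4 = 3.75
  mean(Y) = (9 + 4 + 7 + 4) / 4 = 24/4 = 6
  x̄ = (3.75, 6),  deviation x̄ - mu_0 = (3.75, 6) - (3, 3) = (0.75, 3).

Step 2 — sample covariance matrix, S[i,j] = (1/(n-1)) · Σ_k (x_{k,i} - mean_i) · (x_{k,j} - mean_j), divisor n-1 = 3:
  S[X,X] = ((1.25)·(1.25) + (0.25)·(0.25) + (-1.75)·(-1.75) + (0.25)·(0.25)) / 3 = 4.75/3 = 1.5833
  S[X,Y] = ((1.25)·(3) + (0.25)·(-2) + (-1.75)·(1) + (0.25)·(-2)) / 3 = 1/3 = 0.3333
  S[Y,Y] = ((3)·(3) + (-2)·(-2) + (1)·(1) + (-2)·(-2)) / 3 = 18/3 = 6
  S = [[1.5833, 0.3333],
 [0.3333, 6]].

Step 3 — invert S. det(S) = 1.5833·6 - (0.3333)² = 9.3889.
  S^{-1} = (1/det) · [[d, -b], [-b, a]] = [[0.6391, -0.0355],
 [-0.0355, 0.1686]].

Step 4 — quadratic form (x̄ - mu_0)^T · S^{-1} · (x̄ - mu_0):
  S^{-1} · (x̄ - mu_0) = (0.3728, 0.4793),
  (x̄ - mu_0)^T · [...] = (0.75)·(0.3728) + (3)·(0.4793) = 1.7175.

Step 5 — scale by n: T² = 4 · 1.7175 = 6.8698.

T² ≈ 6.8698


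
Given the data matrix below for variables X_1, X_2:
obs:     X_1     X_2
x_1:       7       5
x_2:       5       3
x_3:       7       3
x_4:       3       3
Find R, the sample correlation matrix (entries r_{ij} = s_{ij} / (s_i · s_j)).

Step 1 — column means:
  mean(X_1) = (7 + 5 + 7 + 3) / 4 = 22/4 = 5.5
  mean(X_2) = (5 + 3 + 3 + 3) / 4 = 14/4 = 3.5

Step 2 — sample variances and covariances s[i,j] = (1/(n-1)) · Σ_k (x_{k,i} - mean_i) · (x_{k,j} - mean_j), with n-1 = 3:
  s[X_1,X_1] = ((1.5)·(1.5) + (-0.5)·(-0.5) + (1.5)·(1.5) + (-2.5)·(-2.5)) / 3 = 11/3 = 3.6667
  s[X_1,X_2] = ((1.5)·(1.5) + (-0.5)·(-0.5) + (1.5)·(-0.5) + (-2.5)·(-0.5)) / 3 = 3/3 = 1
  s[X_2,X_2] = ((1.5)·(1.5) + (-0.5)·(-0.5) + (-0.5)·(-0.5) + (-0.5)·(-0.5)) / 3 = 3/3 = 1
  Sample standard deviations s_i = √(s[i,i]):
  s(X_1) = √(3.6667) = 1.9149
  s(X_2) = √(1) = 1

Step 3 — r_{ij} = s_{ij} / (s_i · s_j):
  r[X_1,X_1] = 1 (diagonal).
  r[X_1,X_2] = 1 / (1.9149 · 1) = 1 / 1.9149 = 0.5222
  r[X_2,X_2] = 1 (diagonal).

R is symmetric with unit diagonal. Assembling:

R = [[1, 0.5222],
 [0.5222, 1]]


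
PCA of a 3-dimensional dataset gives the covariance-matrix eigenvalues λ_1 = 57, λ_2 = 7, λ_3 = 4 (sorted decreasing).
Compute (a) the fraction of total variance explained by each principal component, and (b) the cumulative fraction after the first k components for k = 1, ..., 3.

Step 1 — total variance = trace(Sigma) = Σ λ_i = 57 + 7 + 4 = 68.

Step 2 — fraction explained by component i = λ_i / Σ λ:
  PC1: 57/68 = 0.8382
  PC2: 7/68 = 0.1029
  PC3: 4/68 = 0.0588

Step 3 — cumulative fraction after k components = (λ_1 + ... + λ_k) / Σ λ:
  k = 1: 57/68 = 0.8382
  k = 2: (57 + 7)/68 = 64/68 = 0.9412
  k = 3: (57 + 7 + 4)/68 = 68/68 = 1

Summary (fraction, with percent):

explained: PC1 0.8382 (83.82%), PC2 0.1029 (10.29%), PC3 0.0588 (5.88%);  cumulative: 0.8382, 0.9412, 1


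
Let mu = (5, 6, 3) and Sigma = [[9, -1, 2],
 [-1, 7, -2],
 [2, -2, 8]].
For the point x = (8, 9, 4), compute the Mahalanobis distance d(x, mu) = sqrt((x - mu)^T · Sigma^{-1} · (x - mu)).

Step 1 — centre the observation: (x - mu) = (3, 3, 1).

Step 2 — invert Sigma (cofactor / det for 3×3, or solve directly):
  Sigma^{-1} = [[0.1182, 0.0091, -0.0273],
 [0.0091, 0.1545, 0.0364],
 [-0.0273, 0.0364, 0.1409]].

Step 3 — form the quadratic (x - mu)^T · Sigma^{-1} · (x - mu):
  Sigma^{-1} · (x - mu) = (0.3545, 0.5273, 0.1682).
  (x - mu)^T · [Sigma^{-1} · (x - mu)] = (3)·(0.3545) + (3)·(0.5273) + (1)·(0.1682) = 2.8136.

Step 4 — take square root: d = √(2.8136) ≈ 1.6774.

d(x, mu) = √(2.8136) ≈ 1.6774


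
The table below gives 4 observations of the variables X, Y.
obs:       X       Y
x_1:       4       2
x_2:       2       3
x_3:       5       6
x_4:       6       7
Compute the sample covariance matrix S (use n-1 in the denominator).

Step 1 — column means:
  mean(X) = (4 + 2 + 5 + 6) / 4 = 17/4 = 4.25
  mean(Y) = (2 + 3 + 6 + 7) / 4 = 18/4 = 4.5

Step 2 — sample covariance S[i,j] = (1/(n-1)) · Σ_k (x_{k,i} - mean_i) · (x_{k,j} - mean_j), with n-1 = 3.
  S[X,X] = ((-0.25)·(-0.25) + (-2.25)·(-2.25) + (0.75)·(0.75) + (1.75)·(1.75)) / 3 = 8.75/3 = 2.9167
  S[X,Y] = ((-0.25)·(-2.5) + (-2.25)·(-1.5) + (0.75)·(1.5) + (1.75)·(2.5)) / 3 = 9.5/3 = 3.1667
  S[Y,Y] = ((-2.5)·(-2.5) + (-1.5)·(-1.5) + (1.5)·(1.5) + (2.5)·(2.5)) / 3 = 17/3 = 5.6667

S is symmetric (S[j,i] = S[i,j]). Assembling:

S = [[2.9167, 3.1667],
 [3.1667, 5.6667]]


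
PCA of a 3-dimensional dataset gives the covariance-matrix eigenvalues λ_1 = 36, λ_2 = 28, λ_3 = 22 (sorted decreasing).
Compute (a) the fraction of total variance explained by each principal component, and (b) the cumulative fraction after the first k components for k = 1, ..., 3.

Step 1 — total variance = trace(Sigma) = Σ λ_i = 36 + 28 + 22 = 86.

Step 2 — fraction explained by component i = λ_i / Σ λ:
  PC1: 36/86 = 0.4186
  PC2: 28/86 = 0.3256
  PC3: 22/86 = 0.2558

Step 3 — cumulative fraction after k components = (λ_1 + ... + λ_k) / Σ λ:
  k = 1: 36/86 = 0.4186
  k = 2: (36 + 28)/86 = 64/86 = 0.7442
  k = 3: (36 + 28 + 22)/86 = 86/86 = 1

Summary (fraction, with percent):

explained: PC1 0.4186 (41.86%), PC2 0.3256 (32.56%), PC3 0.2558 (25.58%);  cumulative: 0.4186, 0.7442, 1


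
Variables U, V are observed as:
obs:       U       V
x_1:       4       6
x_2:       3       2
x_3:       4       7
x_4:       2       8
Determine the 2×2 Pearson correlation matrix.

Step 1 — column means:
  mean(U) = (4 + 3 + 4 + 2) / 4 = 13/4 = 3.25
  mean(V) = (6 + 2 + 7 + 8) / 4 = 23/4 = 5.75

Step 2 — sample variances and covariances s[i,j] = (1/(n-1)) · Σ_k (x_{k,i} - mean_i) · (x_{k,j} - mean_j), with n-1 = 3:
  s[U,U] = ((0.75)·(0.75) + (-0.25)·(-0.25) + (0.75)·(0.75) + (-1.25)·(-1.25)) / 3 = 2.75/3 = 0.9167
  s[U,V] = ((0.75)·(0.25) + (-0.25)·(-3.75) + (0.75)·(1.25) + (-1.25)·(2.25)) / 3 = -0.75/3 = -0.25
  s[V,V] = ((0.25)·(0.25) + (-3.75)·(-3.75) + (1.25)·(1.25) + (2.25)·(2.25)) / 3 = 20.75/3 = 6.9167
  Sample standard deviations s_i = √(s[i,i]):
  s(U) = √(0.9167) = 0.9574
  s(V) = √(6.9167) = 2.63

Step 3 — r_{ij} = s_{ij} / (s_i · s_j):
  r[U,U] = 1 (diagonal).
  r[U,V] = -0.25 / (0.9574 · 2.63) = -0.25 / 2.518 = -0.0993
  r[V,V] = 1 (diagonal).

R is symmetric with unit diagonal. Assembling:

R = [[1, -0.0993],
 [-0.0993, 1]]


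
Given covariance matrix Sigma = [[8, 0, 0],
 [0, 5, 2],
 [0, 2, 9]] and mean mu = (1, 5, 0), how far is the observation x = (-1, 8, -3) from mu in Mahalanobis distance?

Step 1 — centre the observation: (x - mu) = (-2, 3, -3).

Step 2 — invert Sigma (cofactor / det for 3×3, or solve directly):
  Sigma^{-1} = [[0.125, 0, 0],
 [0, 0.2195, -0.0488],
 [0, -0.0488, 0.122]].

Step 3 — form the quadratic (x - mu)^T · Sigma^{-1} · (x - mu):
  Sigma^{-1} · (x - mu) = (-0.25, 0.8049, -0.5122).
  (x - mu)^T · [Sigma^{-1} · (x - mu)] = (-2)·(-0.25) + (3)·(0.8049) + (-3)·(-0.5122) = 4.4512.

Step 4 — take square root: d = √(4.4512) ≈ 2.1098.

d(x, mu) = √(4.4512) ≈ 2.1098


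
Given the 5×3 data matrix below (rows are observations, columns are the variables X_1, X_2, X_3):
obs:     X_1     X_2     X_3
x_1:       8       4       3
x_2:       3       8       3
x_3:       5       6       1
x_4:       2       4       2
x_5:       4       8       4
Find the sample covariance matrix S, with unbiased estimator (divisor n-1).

Step 1 — column means:
  mean(X_1) = (8 + 3 + 5 + 2 + 4) / 5 = 22/5 = 4.4
  mean(X_2) = (4 + 8 + 6 + 4 + 8) / 5 = 30/5 = 6
  mean(X_3) = (3 + 3 + 1 + 2 + 4) / 5 = 13/5 = 2.6

Step 2 — sample covariance S[i,j] = (1/(n-1)) · Σ_k (x_{k,i} - mean_i) · (x_{k,j} - mean_j), with n-1 = 4.
  S[X_1,X_1] = ((3.6)·(3.6) + (-1.4)·(-1.4) + (0.6)·(0.6) + (-2.4)·(-2.4) + (-0.4)·(-0.4)) / 4 = 21.2/4 = 5.3
  S[X_1,X_2] = ((3.6)·(-2) + (-1.4)·(2) + (0.6)·(0) + (-2.4)·(-2) + (-0.4)·(2)) / 4 = -6/4 = -1.5
  S[X_1,X_3] = ((3.6)·(0.4) + (-1.4)·(0.4) + (0.6)·(-1.6) + (-2.4)·(-0.6) + (-0.4)·(1.4)) / 4 = 0.8/4 = 0.2
  S[X_2,X_2] = ((-2)·(-2) + (2)·(2) + (0)·(0) + (-2)·(-2) + (2)·(2)) / 4 = 16/4 = 4
  S[X_2,X_3] = ((-2)·(0.4) + (2)·(0.4) + (0)·(-1.6) + (-2)·(-0.6) + (2)·(1.4)) / 4 = 4/4 = 1
  S[X_3,X_3] = ((0.4)·(0.4) + (0.4)·(0.4) + (-1.6)·(-1.6) + (-0.6)·(-0.6) + (1.4)·(1.4)) / 4 = 5.2/4 = 1.3

S is symmetric (S[j,i] = S[i,j]). Assembling:

S = [[5.3, -1.5, 0.2],
 [-1.5, 4, 1],
 [0.2, 1, 1.3]]


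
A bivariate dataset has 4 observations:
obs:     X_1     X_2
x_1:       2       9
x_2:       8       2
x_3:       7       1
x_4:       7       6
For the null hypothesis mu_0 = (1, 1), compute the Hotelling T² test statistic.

Step 1 — sample mean vector:
  mean(X_1) = (2 + 8 + 7 + 7) / 4 = 24/4 = 6
  mean(X_2) = (9 + 2 + 1 + 6) / 4 = 18/4 = 4.5
  x̄ = (6, 4.5),  deviation x̄ - mu_0 = (6, 4.5) - (1, 1) = (5, 3.5).

Step 2 — sample covariance matrix, S[i,j] = (1/(n-1)) · Σ_k (x_{k,i} - mean_i) · (x_{k,j} - mean_j), divisor n-1 = 3:
  S[X_1,X_1] = ((-4)·(-4) + (2)·(2) + (1)·(1) + (1)·(1)) / 3 = 22/3 = 7.3333
  S[X_1,X_2] = ((-4)·(4.5) + (2)·(-2.5) + (1)·(-3.5) + (1)·(1.5)) / 3 = -25/3 = -8.3333
  S[X_2,X_2] = ((4.5)·(4.5) + (-2.5)·(-2.5) + (-3.5)·(-3.5) + (1.5)·(1.5)) / 3 = 41/3 = 13.6667
  S = [[7.3333, -8.3333],
 [-8.3333, 13.6667]].

Step 3 — invert S. det(S) = 7.3333·13.6667 - (-8.3333)² = 30.7778.
  S^{-1} = (1/det) · [[d, -b], [-b, a]] = [[0.444, 0.2708],
 [0.2708, 0.2383]].

Step 4 — quadratic form (x̄ - mu_0)^T · S^{-1} · (x̄ - mu_0):
  S^{-1} · (x̄ - mu_0) = (3.1679, 2.1877),
  (x̄ - mu_0)^T · [...] = (5)·(3.1679) + (3.5)·(2.1877) = 23.4964.

Step 5 — scale by n: T² = 4 · 23.4964 = 93.9856.

T² ≈ 93.9856


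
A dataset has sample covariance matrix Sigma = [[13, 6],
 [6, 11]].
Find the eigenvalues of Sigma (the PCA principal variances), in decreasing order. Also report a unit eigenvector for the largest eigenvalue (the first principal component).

Step 1 — characteristic polynomial of 2×2 Sigma:
  det(Sigma - λI) = λ² - trace · λ + det = 0.
  trace = 13 + 11 = 24, det = 13·11 - (6)² = 107.
Step 2 — discriminant:
  Δ = trace² - 4·det = 576 - 428 = 148.
Step 3 — eigenvalues:
  λ = (trace ± √Δ)/2 = (24 ± 12.1655)/2,
  λ_1 = 18.0828,  λ_2 = 5.9172.

Step 4 — unit eigenvector for λ_1: solve (Sigma - λ_1 I)v = 0. First row:
  (13 - 18.0828)·v_x + (6)·v_y = 0, i.e. (-5.0828)·v_x + (6)·v_y = 0,
  so v ∝ (b, λ_1 - a) = (6, 5.0828) = u.
  ||u|| = √((6)² + (5.0828)²) = √(61.8345) ≈ 7.8635,
  v_1 = u/||u|| ≈ (0.763, 0.6464) (||v_1|| = 1).

λ_1 = 18.0828,  λ_2 = 5.9172;  v_1 ≈ (0.763, 0.6464)


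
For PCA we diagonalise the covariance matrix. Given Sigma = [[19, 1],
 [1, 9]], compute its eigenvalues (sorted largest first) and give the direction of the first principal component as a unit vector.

Step 1 — characteristic polynomial of 2×2 Sigma:
  det(Sigma - λI) = λ² - trace · λ + det = 0.
  trace = 19 + 9 = 28, det = 19·9 - (1)² = 170.
Step 2 — discriminant:
  Δ = trace² - 4·det = 784 - 680 = 104.
Step 3 — eigenvalues:
  λ = (trace ± √Δ)/2 = (28 ± 10.198)/2,
  λ_1 = 19.099,  λ_2 = 8.901.

Step 4 — unit eigenvector for λ_1: solve (Sigma - λ_1 I)v = 0. First row:
  (19 - 19.099)·v_x + (1)·v_y = 0, i.e. (-0.099)·v_x + (1)·v_y = 0,
  so v ∝ (b, λ_1 - a) = (1, 0.099) = u.
  ||u|| = √((1)² + (0.099)²) = √(1.0098) ≈ 1.0049,
  v_1 = u/||u|| ≈ (0.9951, 0.0985) (||v_1|| = 1).

λ_1 = 19.099,  λ_2 = 8.901;  v_1 ≈ (0.9951, 0.0985)


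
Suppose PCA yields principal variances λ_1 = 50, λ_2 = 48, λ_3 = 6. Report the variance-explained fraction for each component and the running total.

Step 1 — total variance = trace(Sigma) = Σ λ_i = 50 + 48 + 6 = 104.

Step 2 — fraction explained by component i = λ_i / Σ λ:
  PC1: 50/104 = 0.4808
  PC2: 48/104 = 0.4615
  PC3: 6/104 = 0.0577

Step 3 — cumulative fraction after k components = (λ_1 + ... + λ_k) / Σ λ:
  k = 1: 50/104 = 0.4808
  k = 2: (50 + 48)/104 = 98/104 = 0.9423
  k = 3: (50 + 48 + 6)/104 = 104/104 = 1

Summary (fraction, with percent):

explained: PC1 0.4808 (48.08%), PC2 0.4615 (46.15%), PC3 0.0577 (5.77%);  cumulative: 0.4808, 0.9423, 1


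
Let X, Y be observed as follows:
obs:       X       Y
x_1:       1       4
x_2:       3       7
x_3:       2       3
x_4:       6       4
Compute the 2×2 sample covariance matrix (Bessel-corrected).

Step 1 — column means:
  mean(X) = (1 + 3 + 2 + 6) / 4 = 12/4 = 3
  mean(Y) = (4 + 7 + 3 + 4) / 4 = 18/4 = 4.5

Step 2 — sample covariance S[i,j] = (1/(n-1)) · Σ_k (x_{k,i} - mean_i) · (x_{k,j} - mean_j), with n-1 = 3.
  S[X,X] = ((-2)·(-2) + (0)·(0) + (-1)·(-1) + (3)·(3)) / 3 = 14/3 = 4.6667
  S[X,Y] = ((-2)·(-0.5) + (0)·(2.5) + (-1)·(-1.5) + (3)·(-0.5)) / 3 = 1/3 = 0.3333
  S[Y,Y] = ((-0.5)·(-0.5) + (2.5)·(2.5) + (-1.5)·(-1.5) + (-0.5)·(-0.5)) / 3 = 9/3 = 3

S is symmetric (S[j,i] = S[i,j]). Assembling:

S = [[4.6667, 0.3333],
 [0.3333, 3]]


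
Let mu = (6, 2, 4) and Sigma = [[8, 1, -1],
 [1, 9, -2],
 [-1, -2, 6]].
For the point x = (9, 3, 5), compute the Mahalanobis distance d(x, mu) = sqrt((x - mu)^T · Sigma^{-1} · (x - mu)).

Step 1 — centre the observation: (x - mu) = (3, 1, 1).

Step 2 — invert Sigma (cofactor / det for 3×3, or solve directly):
  Sigma^{-1} = [[0.1285, -0.0103, 0.018],
 [-0.0103, 0.1208, 0.0386],
 [0.018, 0.0386, 0.1825]].

Step 3 — form the quadratic (x - mu)^T · Sigma^{-1} · (x - mu):
  Sigma^{-1} · (x - mu) = (0.3933, 0.1285, 0.2751).
  (x - mu)^T · [Sigma^{-1} · (x - mu)] = (3)·(0.3933) + (1)·(0.1285) + (1)·(0.2751) = 1.5835.

Step 4 — take square root: d = √(1.5835) ≈ 1.2584.

d(x, mu) = √(1.5835) ≈ 1.2584


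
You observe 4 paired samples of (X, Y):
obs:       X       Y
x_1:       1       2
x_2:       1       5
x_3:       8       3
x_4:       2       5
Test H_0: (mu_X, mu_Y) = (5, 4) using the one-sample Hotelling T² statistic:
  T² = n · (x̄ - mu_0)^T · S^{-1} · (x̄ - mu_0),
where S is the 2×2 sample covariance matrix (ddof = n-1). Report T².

Step 1 — sample mean vector:
  mean(X) = (1 + 1 + 8 + 2) / 4 = 12/4 = 3
  mean(Y) = (2 + 5 + 3 + 5) / 4 = 15/4 = 3.75
  x̄ = (3, 3.75),  deviation x̄ - mu_0 = (3, 3.75) - (5, 4) = (-2, -0.25).

Step 2 — sample covariance matrix, S[i,j] = (1/(n-1)) · Σ_k (x_{k,i} - mean_i) · (x_{k,j} - mean_j), divisor n-1 = 3:
  S[X,X] = ((-2)·(-2) + (-2)·(-2) + (5)·(5) + (-1)·(-1)) / 3 = 34/3 = 11.3333
  S[X,Y] = ((-2)·(-1.75) + (-2)·(1.25) + (5)·(-0.75) + (-1)·(1.25)) / 3 = -4/3 = -1.3333
  S[Y,Y] = ((-1.75)·(-1.75) + (1.25)·(1.25) + (-0.75)·(-0.75) + (1.25)·(1.25)) / 3 = 6.75/3 = 2.25
  S = [[11.3333, -1.3333],
 [-1.3333, 2.25]].

Step 3 — invert S. det(S) = 11.3333·2.25 - (-1.3333)² = 23.7222.
  S^{-1} = (1/det) · [[d, -b], [-b, a]] = [[0.0948, 0.0562],
 [0.0562, 0.4778]].

Step 4 — quadratic form (x̄ - mu_0)^T · S^{-1} · (x̄ - mu_0):
  S^{-1} · (x̄ - mu_0) = (-0.2037, -0.2319),
  (x̄ - mu_0)^T · [...] = (-2)·(-0.2037) + (-0.25)·(-0.2319) = 0.4655.

Step 5 — scale by n: T² = 4 · 0.4655 = 1.8618.

T² ≈ 1.8618


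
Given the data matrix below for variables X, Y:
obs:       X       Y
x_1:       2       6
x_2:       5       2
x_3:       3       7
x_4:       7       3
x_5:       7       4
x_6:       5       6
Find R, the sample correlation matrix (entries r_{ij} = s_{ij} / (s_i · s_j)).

Step 1 — column means:
  mean(X) = (2 + 5 + 3 + 7 + 7 + 5) / 6 = 29/6 = 4.8333
  mean(Y) = (6 + 2 + 7 + 3 + 4 + 6) / 6 = 28/6 = 4.6667

Step 2 — sample variances and covariances s[i,j] = (1/(n-1)) · Σ_k (x_{k,i} - mean_i) · (x_{k,j} - mean_j), with n-1 = 5:
  s[X,X] = ((-2.8333)·(-2.8333) + (0.1667)·(0.1667) + (-1.8333)·(-1.8333) + (2.1667)·(2.1667) + (2.1667)·(2.1667) + (0.1667)·(0.1667)) / 5 = 20.8333/5 = 4.1667
  s[X,Y] = ((-2.8333)·(1.3333) + (0.1667)·(-2.6667) + (-1.8333)·(2.3333) + (2.1667)·(-1.6667) + (2.1667)·(-0.6667) + (0.1667)·(1.3333)) / 5 = -13.3333/5 = -2.6667
  s[Y,Y] = ((1.3333)·(1.3333) + (-2.6667)·(-2.6667) + (2.3333)·(2.3333) + (-1.6667)·(-1.6667) + (-0.6667)·(-0.6667) + (1.3333)·(1.3333)) / 5 = 19.3333/5 = 3.8667
  Sample standard deviations s_i = √(s[i,i]):
  s(X) = √(4.1667) = 2.0412
  s(Y) = √(3.8667) = 1.9664

Step 3 — r_{ij} = s_{ij} / (s_i · s_j):
  r[X,X] = 1 (diagonal).
  r[X,Y] = -2.6667 / (2.0412 · 1.9664) = -2.6667 / 4.0139 = -0.6644
  r[Y,Y] = 1 (diagonal).

R is symmetric with unit diagonal. Assembling:

R = [[1, -0.6644],
 [-0.6644, 1]]


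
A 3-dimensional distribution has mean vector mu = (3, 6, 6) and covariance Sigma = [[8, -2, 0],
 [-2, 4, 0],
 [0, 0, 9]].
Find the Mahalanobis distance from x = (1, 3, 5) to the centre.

Step 1 — centre the observation: (x - mu) = (-2, -3, -1).

Step 2 — invert Sigma (cofactor / det for 3×3, or solve directly):
  Sigma^{-1} = [[0.1429, 0.0714, 0],
 [0.0714, 0.2857, 0],
 [0, 0, 0.1111]].

Step 3 — form the quadratic (x - mu)^T · Sigma^{-1} · (x - mu):
  Sigma^{-1} · (x - mu) = (-0.5, -1, -0.1111).
  (x - mu)^T · [Sigma^{-1} · (x - mu)] = (-2)·(-0.5) + (-3)·(-1) + (-1)·(-0.1111) = 4.1111.

Step 4 — take square root: d = √(4.1111) ≈ 2.0276.

d(x, mu) = √(4.1111) ≈ 2.0276


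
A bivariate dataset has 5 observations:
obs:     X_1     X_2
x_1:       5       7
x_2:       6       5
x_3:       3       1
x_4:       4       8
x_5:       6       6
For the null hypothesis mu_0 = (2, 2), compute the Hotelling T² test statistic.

Step 1 — sample mean vector:
  mean(X_1) = (5 + 6 + 3 + 4 + 6) / 5 = 24/5 = 4.8
  mean(X_2) = (7 + 5 + 1 + 8 + 6) / 5 = 27/5 = 5.4
  x̄ = (4.8, 5.4),  deviation x̄ - mu_0 = (4.8, 5.4) - (2, 2) = (2.8, 3.4).

Step 2 — sample covariance matrix, S[i,j] = (1/(n-1)) · Σ_k (x_{k,i} - mean_i) · (x_{k,j} - mean_j), divisor n-1 = 4:
  S[X_1,X_1] = ((0.2)·(0.2) + (1.2)·(1.2) + (-1.8)·(-1.8) + (-0.8)·(-0.8) + (1.2)·(1.2)) / 4 = 6.8/4 = 1.7
  S[X_1,X_2] = ((0.2)·(1.6) + (1.2)·(-0.4) + (-1.8)·(-4.4) + (-0.8)·(2.6) + (1.2)·(0.6)) / 4 = 6.4/4 = 1.6
  S[X_2,X_2] = ((1.6)·(1.6) + (-0.4)·(-0.4) + (-4.4)·(-4.4) + (2.6)·(2.6) + (0.6)·(0.6)) / 4 = 29.2/4 = 7.3
  S = [[1.7, 1.6],
 [1.6, 7.3]].

Step 3 — invert S. det(S) = 1.7·7.3 - (1.6)² = 9.85.
  S^{-1} = (1/det) · [[d, -b], [-b, a]] = [[0.7411, -0.1624],
 [-0.1624, 0.1726]].

Step 4 — quadratic form (x̄ - mu_0)^T · S^{-1} · (x̄ - mu_0):
  S^{-1} · (x̄ - mu_0) = (1.5228, 0.132),
  (x̄ - mu_0)^T · [...] = (2.8)·(1.5228) + (3.4)·(0.132) = 4.7127.

Step 5 — scale by n: T² = 5 · 4.7127 = 23.5635.

T² ≈ 23.5635


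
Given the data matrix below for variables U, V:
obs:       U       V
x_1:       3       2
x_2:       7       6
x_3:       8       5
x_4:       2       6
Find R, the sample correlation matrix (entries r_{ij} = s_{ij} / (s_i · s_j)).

Step 1 — column means:
  mean(U) = (3 + 7 + 8 + 2) / 4 = 20/4 = 5
  mean(V) = (2 + 6 + 5 + 6) / 4 = 19/4 = 4.75

Step 2 — sample variances and covariances s[i,j] = (1/(n-1)) · Σ_k (x_{k,i} - mean_i) · (x_{k,j} - mean_j), with n-1 = 3:
  s[U,U] = ((-2)·(-2) + (2)·(2) + (3)·(3) + (-3)·(-3)) / 3 = 26/3 = 8.6667
  s[U,V] = ((-2)·(-2.75) + (2)·(1.25) + (3)·(0.25) + (-3)·(1.25)) / 3 = 5/3 = 1.6667
  s[V,V] = ((-2.75)·(-2.75) + (1.25)·(1.25) + (0.25)·(0.25) + (1.25)·(1.25)) / 3 = 10.75/3 = 3.5833
  Sample standard deviations s_i = √(s[i,i]):
  s(U) = √(8.6667) = 2.9439
  s(V) = √(3.5833) = 1.893

Step 3 — r_{ij} = s_{ij} / (s_i · s_j):
  r[U,U] = 1 (diagonal).
  r[U,V] = 1.6667 / (2.9439 · 1.893) = 1.6667 / 5.5728 = 0.2991
  r[V,V] = 1 (diagonal).

R is symmetric with unit diagonal. Assembling:

R = [[1, 0.2991],
 [0.2991, 1]]


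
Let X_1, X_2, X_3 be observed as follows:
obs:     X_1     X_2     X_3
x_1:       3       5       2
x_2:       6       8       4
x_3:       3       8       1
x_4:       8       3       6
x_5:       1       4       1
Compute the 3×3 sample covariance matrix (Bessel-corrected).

Step 1 — column means:
  mean(X_1) = (3 + 6 + 3 + 8 + 1) / 5 = 21/5 = 4.2
  mean(X_2) = (5 + 8 + 8 + 3 + 4) / 5 = 28/5 = 5.6
  mean(X_3) = (2 + 4 + 1 + 6 + 1) / 5 = 14/5 = 2.8

Step 2 — sample covariance S[i,j] = (1/(n-1)) · Σ_k (x_{k,i} - mean_i) · (x_{k,j} - mean_j), with n-1 = 4.
  S[X_1,X_1] = ((-1.2)·(-1.2) + (1.8)·(1.8) + (-1.2)·(-1.2) + (3.8)·(3.8) + (-3.2)·(-3.2)) / 4 = 30.8/4 = 7.7
  S[X_1,X_2] = ((-1.2)·(-0.6) + (1.8)·(2.4) + (-1.2)·(2.4) + (3.8)·(-2.6) + (-3.2)·(-1.6)) / 4 = -2.6/4 = -0.65
  S[X_1,X_3] = ((-1.2)·(-0.8) + (1.8)·(1.2) + (-1.2)·(-1.8) + (3.8)·(3.2) + (-3.2)·(-1.8)) / 4 = 23.2/4 = 5.8
  S[X_2,X_2] = ((-0.6)·(-0.6) + (2.4)·(2.4) + (2.4)·(2.4) + (-2.6)·(-2.6) + (-1.6)·(-1.6)) / 4 = 21.2/4 = 5.3
  S[X_2,X_3] = ((-0.6)·(-0.8) + (2.4)·(1.2) + (2.4)·(-1.8) + (-2.6)·(3.2) + (-1.6)·(-1.8)) / 4 = -6.4/4 = -1.6
  S[X_3,X_3] = ((-0.8)·(-0.8) + (1.2)·(1.2) + (-1.8)·(-1.8) + (3.2)·(3.2) + (-1.8)·(-1.8)) / 4 = 18.8/4 = 4.7

S is symmetric (S[j,i] = S[i,j]). Assembling:

S = [[7.7, -0.65, 5.8],
 [-0.65, 5.3, -1.6],
 [5.8, -1.6, 4.7]]


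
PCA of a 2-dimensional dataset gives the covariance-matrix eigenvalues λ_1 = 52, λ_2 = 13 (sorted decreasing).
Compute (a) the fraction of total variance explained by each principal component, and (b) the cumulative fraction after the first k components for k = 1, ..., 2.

Step 1 — total variance = trace(Sigma) = Σ λ_i = 52 + 13 = 65.

Step 2 — fraction explained by component i = λ_i / Σ λ:
  PC1: 52/65 = 0.8
  PC2: 13/65 = 0.2

Step 3 — cumulative fraction after k components = (λ_1 + ... + λ_k) / Σ λ:
  k = 1: 52/65 = 0.8
  k = 2: (52 + 13)/65 = 65/65 = 1

Summary (fraction, with percent):

explained: PC1 0.8 (80%), PC2 0.2 (20%);  cumulative: 0.8, 1


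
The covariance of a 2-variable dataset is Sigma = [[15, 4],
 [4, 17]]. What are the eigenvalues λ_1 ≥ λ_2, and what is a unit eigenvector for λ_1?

Step 1 — characteristic polynomial of 2×2 Sigma:
  det(Sigma - λI) = λ² - trace · λ + det = 0.
  trace = 15 + 17 = 32, det = 15·17 - (4)² = 239.
Step 2 — discriminant:
  Δ = trace² - 4·det = 1024 - 956 = 68.
Step 3 — eigenvalues:
  λ = (trace ± √Δ)/2 = (32 ± 8.2462)/2,
  λ_1 = 20.1231,  λ_2 = 11.8769.

Step 4 — unit eigenvector for λ_1: solve (Sigma - λ_1 I)v = 0. First row:
  (15 - 20.1231)·v_x + (4)·v_y = 0, i.e. (-5.1231)·v_x + (4)·v_y = 0,
  so v ∝ (b, λ_1 - a) = (4, 5.1231) = u.
  ||u|| = √((4)² + (5.1231)²) = √(42.2462) ≈ 6.4997,
  v_1 = u/||u|| ≈ (0.6154, 0.7882) (||v_1|| = 1).

λ_1 = 20.1231,  λ_2 = 11.8769;  v_1 ≈ (0.6154, 0.7882)


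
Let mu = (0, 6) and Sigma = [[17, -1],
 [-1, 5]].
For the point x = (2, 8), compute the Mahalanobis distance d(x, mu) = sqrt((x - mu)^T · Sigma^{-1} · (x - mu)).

Step 1 — centre the observation: (x - mu) = (2, 2).

Step 2 — invert Sigma. det(Sigma) = 17·5 - (-1)² = 84.
  Sigma^{-1} = (1/det) · [[d, -b], [-b, a]] = [[0.0595, 0.0119],
 [0.0119, 0.2024]].

Step 3 — form the quadratic (x - mu)^T · Sigma^{-1} · (x - mu):
  Sigma^{-1} · (x - mu) = (0.1429, 0.4286).
  (x - mu)^T · [Sigma^{-1} · (x - mu)] = (2)·(0.1429) + (2)·(0.4286) = 1.1429.

Step 4 — take square root: d = √(1.1429) ≈ 1.069.

d(x, mu) = √(1.1429) ≈ 1.069


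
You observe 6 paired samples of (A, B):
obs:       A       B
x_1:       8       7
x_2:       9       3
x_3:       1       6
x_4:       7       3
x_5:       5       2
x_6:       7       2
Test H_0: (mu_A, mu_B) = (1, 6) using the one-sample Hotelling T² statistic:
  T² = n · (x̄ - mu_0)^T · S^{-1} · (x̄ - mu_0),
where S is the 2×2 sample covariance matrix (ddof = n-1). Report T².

Step 1 — sample mean vector:
  mean(A) = (8 + 9 + 1 + 7 + 5 + 7) / 6 = 37/6 = 6.1667
  mean(B) = (7 + 3 + 6 + 3 + 2 + 2) / 6 = 23/6 = 3.8333
  x̄ = (6.1667, 3.8333),  deviation x̄ - mu_0 = (6.1667, 3.8333) - (1, 6) = (5.1667, -2.1667).

Step 2 — sample covariance matrix, S[i,j] = (1/(n-1)) · Σ_k (x_{k,i} - mean_i) · (x_{k,j} - mean_j), divisor n-1 = 5:
  S[A,A] = ((1.8333)·(1.8333) + (2.8333)·(2.8333) + (-5.1667)·(-5.1667) + (0.8333)·(0.8333) + (-1.1667)·(-1.1667) + (0.8333)·(0.8333)) / 5 = 40.8333/5 = 8.1667
  S[A,B] = ((1.8333)·(3.1667) + (2.8333)·(-0.8333) + (-5.1667)·(2.1667) + (0.8333)·(-0.8333) + (-1.1667)·(-1.8333) + (0.8333)·(-1.8333)) / 5 = -7.8333/5 = -1.5667
  S[B,B] = ((3.1667)·(3.1667) + (-0.8333)·(-0.8333) + (2.1667)·(2.1667) + (-0.8333)·(-0.8333) + (-1.8333)·(-1.8333) + (-1.8333)·(-1.8333)) / 5 = 22.8333/5 = 4.5667
  S = [[8.1667, -1.5667],
 [-1.5667, 4.5667]].

Step 3 — invert S. det(S) = 8.1667·4.5667 - (-1.5667)² = 34.84.
  S^{-1} = (1/det) · [[d, -b], [-b, a]] = [[0.1311, 0.045],
 [0.045, 0.2344]].

Step 4 — quadratic form (x̄ - mu_0)^T · S^{-1} · (x̄ - mu_0):
  S^{-1} · (x̄ - mu_0) = (0.5798, -0.2755),
  (x̄ - mu_0)^T · [...] = (5.1667)·(0.5798) + (-2.1667)·(-0.2755) = 3.5926.

Step 5 — scale by n: T² = 6 · 3.5926 = 21.5557.

T² ≈ 21.5557


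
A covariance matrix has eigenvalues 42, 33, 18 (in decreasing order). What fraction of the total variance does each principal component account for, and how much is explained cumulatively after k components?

Step 1 — total variance = trace(Sigma) = Σ λ_i = 42 + 33 + 18 = 93.

Step 2 — fraction explained by component i = λ_i / Σ λ:
  PC1: 42/93 = 0.4516
  PC2: 33/93 = 0.3548
  PC3: 18/93 = 0.1935

Step 3 — cumulative fraction after k components = (λ_1 + ... + λ_k) / Σ λ:
  k = 1: 42/93 = 0.4516
  k = 2: (42 + 33)/93 = 75/93 = 0.8065
  k = 3: (42 + 33 + 18)/93 = 93/93 = 1

Summary (fraction, with percent):

explained: PC1 0.4516 (45.16%), PC2 0.3548 (35.48%), PC3 0.1935 (19.35%);  cumulative: 0.4516, 0.8065, 1


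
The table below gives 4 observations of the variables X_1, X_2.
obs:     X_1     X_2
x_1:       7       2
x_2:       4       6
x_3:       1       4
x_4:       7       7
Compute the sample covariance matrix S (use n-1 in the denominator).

Step 1 — column means:
  mean(X_1) = (7 + 4 + 1 + 7) / 4 = 19/4 = 4.75
  mean(X_2) = (2 + 6 + 4 + 7) / 4 = 19/4 = 4.75

Step 2 — sample covariance S[i,j] = (1/(n-1)) · Σ_k (x_{k,i} - mean_i) · (x_{k,j} - mean_j), with n-1 = 3.
  S[X_1,X_1] = ((2.25)·(2.25) + (-0.75)·(-0.75) + (-3.75)·(-3.75) + (2.25)·(2.25)) / 3 = 24.75/3 = 8.25
  S[X_1,X_2] = ((2.25)·(-2.75) + (-0.75)·(1.25) + (-3.75)·(-0.75) + (2.25)·(2.25)) / 3 = 0.75/3 = 0.25
  S[X_2,X_2] = ((-2.75)·(-2.75) + (1.25)·(1.25) + (-0.75)·(-0.75) + (2.25)·(2.25)) / 3 = 14.75/3 = 4.9167

S is symmetric (S[j,i] = S[i,j]). Assembling:

S = [[8.25, 0.25],
 [0.25, 4.9167]]


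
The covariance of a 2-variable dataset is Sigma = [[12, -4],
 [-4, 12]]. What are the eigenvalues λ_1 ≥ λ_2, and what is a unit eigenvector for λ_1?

Step 1 — characteristic polynomial of 2×2 Sigma:
  det(Sigma - λI) = λ² - trace · λ + det = 0.
  trace = 12 + 12 = 24, det = 12·12 - (-4)² = 128.
Step 2 — discriminant:
  Δ = trace² - 4·det = 576 - 512 = 64.
Step 3 — eigenvalues:
  λ = (trace ± √Δ)/2 = (24 ± 8)/2,
  λ_1 = 16,  λ_2 = 8.

Step 4 — unit eigenvector for λ_1: solve (Sigma - λ_1 I)v = 0. First row:
  (12 - 16)·v_x + (-4)·v_y = 0, i.e. (-4)·v_x + (-4)·v_y = 0,
  so v ∝ (b, λ_1 - a) = (-4, 4); multiply by -1 so the first entry is positive: u = (4, -4).
  ||u|| = √((4)² + (-4)²) = √(32) ≈ 5.6569,
  v_1 = u/||u|| ≈ (0.7071, -0.7071) (||v_1|| = 1).

λ_1 = 16,  λ_2 = 8;  v_1 ≈ (0.7071, -0.7071)
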